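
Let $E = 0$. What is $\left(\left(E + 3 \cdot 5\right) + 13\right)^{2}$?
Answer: $784$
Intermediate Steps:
$\left(\left(E + 3 \cdot 5\right) + 13\right)^{2} = \left(\left(0 + 3 \cdot 5\right) + 13\right)^{2} = \left(\left(0 + 15\right) + 13\right)^{2} = \left(15 + 13\right)^{2} = 28^{2} = 784$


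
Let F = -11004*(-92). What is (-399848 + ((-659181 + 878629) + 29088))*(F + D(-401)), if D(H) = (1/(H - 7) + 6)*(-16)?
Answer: -7811614246688/51 ≈ -1.5317e+11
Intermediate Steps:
F = 1012368
D(H) = -96 - 16/(-7 + H) (D(H) = (1/(-7 + H) + 6)*(-16) = (6 + 1/(-7 + H))*(-16) = -96 - 16/(-7 + H))
(-399848 + ((-659181 + 878629) + 29088))*(F + D(-401)) = (-399848 + ((-659181 + 878629) + 29088))*(1012368 + 16*(41 - 6*(-401))/(-7 - 401)) = (-399848 + (219448 + 29088))*(1012368 + 16*(41 + 2406)/(-408)) = (-399848 + 248536)*(1012368 + 16*(-1/408)*2447) = -151312*(1012368 - 4894/51) = -151312*51625874/51 = -7811614246688/51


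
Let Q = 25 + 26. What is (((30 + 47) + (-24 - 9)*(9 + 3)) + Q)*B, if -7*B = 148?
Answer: 39664/7 ≈ 5666.3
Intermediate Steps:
B = -148/7 (B = -1/7*148 = -148/7 ≈ -21.143)
Q = 51
(((30 + 47) + (-24 - 9)*(9 + 3)) + Q)*B = (((30 + 47) + (-24 - 9)*(9 + 3)) + 51)*(-148/7) = ((77 - 33*12) + 51)*(-148/7) = ((77 - 396) + 51)*(-148/7) = (-319 + 51)*(-148/7) = -268*(-148/7) = 39664/7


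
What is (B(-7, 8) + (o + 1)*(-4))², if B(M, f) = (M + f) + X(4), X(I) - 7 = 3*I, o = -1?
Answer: 400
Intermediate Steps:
X(I) = 7 + 3*I
B(M, f) = 19 + M + f (B(M, f) = (M + f) + (7 + 3*4) = (M + f) + (7 + 12) = (M + f) + 19 = 19 + M + f)
(B(-7, 8) + (o + 1)*(-4))² = ((19 - 7 + 8) + (-1 + 1)*(-4))² = (20 + 0*(-4))² = (20 + 0)² = 20² = 400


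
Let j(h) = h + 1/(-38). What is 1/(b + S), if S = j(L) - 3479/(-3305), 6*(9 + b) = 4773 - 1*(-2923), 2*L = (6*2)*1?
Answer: 376770/482526701 ≈ 0.00078083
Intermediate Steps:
L = 6 (L = ((6*2)*1)/2 = (12*1)/2 = (1/2)*12 = 6)
j(h) = -1/38 + h (j(h) = h - 1/38 = -1/38 + h)
b = 3821/3 (b = -9 + (4773 - 1*(-2923))/6 = -9 + (4773 + 2923)/6 = -9 + (1/6)*7696 = -9 + 3848/3 = 3821/3 ≈ 1273.7)
S = 882437/125590 (S = (-1/38 + 6) - 3479/(-3305) = 227/38 - 3479*(-1/3305) = 227/38 + 3479/3305 = 882437/125590 ≈ 7.0263)
1/(b + S) = 1/(3821/3 + 882437/125590) = 1/(482526701/376770) = 376770/482526701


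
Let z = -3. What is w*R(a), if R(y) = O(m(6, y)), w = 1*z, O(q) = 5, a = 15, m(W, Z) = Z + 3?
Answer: -15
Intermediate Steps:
m(W, Z) = 3 + Z
w = -3 (w = 1*(-3) = -3)
R(y) = 5
w*R(a) = -3*5 = -15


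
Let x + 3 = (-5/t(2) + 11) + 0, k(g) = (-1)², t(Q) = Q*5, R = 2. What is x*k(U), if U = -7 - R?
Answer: 15/2 ≈ 7.5000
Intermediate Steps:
t(Q) = 5*Q
U = -9 (U = -7 - 1*2 = -7 - 2 = -9)
k(g) = 1
x = 15/2 (x = -3 + ((-5/(5*2) + 11) + 0) = -3 + ((-5/10 + 11) + 0) = -3 + ((-5*⅒ + 11) + 0) = -3 + ((-½ + 11) + 0) = -3 + (21/2 + 0) = -3 + 21/2 = 15/2 ≈ 7.5000)
x*k(U) = (15/2)*1 = 15/2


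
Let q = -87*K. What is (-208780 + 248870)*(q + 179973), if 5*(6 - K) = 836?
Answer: 7777355766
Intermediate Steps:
K = -806/5 (K = 6 - ⅕*836 = 6 - 836/5 = -806/5 ≈ -161.20)
q = 70122/5 (q = -87*(-806/5) = 70122/5 ≈ 14024.)
(-208780 + 248870)*(q + 179973) = (-208780 + 248870)*(70122/5 + 179973) = 40090*(969987/5) = 7777355766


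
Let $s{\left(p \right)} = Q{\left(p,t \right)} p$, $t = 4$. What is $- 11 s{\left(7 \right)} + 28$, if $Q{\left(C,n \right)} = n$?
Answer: $-280$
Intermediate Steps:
$s{\left(p \right)} = 4 p$
$- 11 s{\left(7 \right)} + 28 = - 11 \cdot 4 \cdot 7 + 28 = \left(-11\right) 28 + 28 = -308 + 28 = -280$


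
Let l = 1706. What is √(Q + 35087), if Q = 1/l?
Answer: √102118469638/1706 ≈ 187.32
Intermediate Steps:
Q = 1/1706 ≈ 0.00058617
√(Q + 35087) = √(1/1706 + 35087) = √(59858423/1706) = √102118469638/1706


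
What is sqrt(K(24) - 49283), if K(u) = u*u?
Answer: I*sqrt(48707) ≈ 220.7*I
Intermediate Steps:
K(u) = u**2
sqrt(K(24) - 49283) = sqrt(24**2 - 49283) = sqrt(576 - 49283) = sqrt(-48707) = I*sqrt(48707)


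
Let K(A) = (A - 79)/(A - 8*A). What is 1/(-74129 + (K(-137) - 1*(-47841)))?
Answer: -959/25210408 ≈ -3.8040e-5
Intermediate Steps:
K(A) = -(-79 + A)/(7*A) (K(A) = (-79 + A)/((-7*A)) = (-79 + A)*(-1/(7*A)) = -(-79 + A)/(7*A))
1/(-74129 + (K(-137) - 1*(-47841))) = 1/(-74129 + ((1/7)*(79 - 1*(-137))/(-137) - 1*(-47841))) = 1/(-74129 + ((1/7)*(-1/137)*(79 + 137) + 47841)) = 1/(-74129 + ((1/7)*(-1/137)*216 + 47841)) = 1/(-74129 + (-216/959 + 47841)) = 1/(-74129 + 45879303/959) = 1/(-25210408/959) = -959/25210408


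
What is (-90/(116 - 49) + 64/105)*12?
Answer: -20648/2345 ≈ -8.8051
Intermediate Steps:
(-90/(116 - 49) + 64/105)*12 = (-90/67 + 64*(1/105))*12 = (-90*1/67 + 64/105)*12 = (-90/67 + 64/105)*12 = -5162/7035*12 = -20648/2345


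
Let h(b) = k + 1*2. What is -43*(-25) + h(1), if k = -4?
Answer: 1073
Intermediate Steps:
h(b) = -2 (h(b) = -4 + 1*2 = -4 + 2 = -2)
-43*(-25) + h(1) = -43*(-25) - 2 = 1075 - 2 = 1073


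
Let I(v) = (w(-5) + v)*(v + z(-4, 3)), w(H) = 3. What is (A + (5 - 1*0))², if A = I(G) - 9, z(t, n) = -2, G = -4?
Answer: 4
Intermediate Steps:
I(v) = (-2 + v)*(3 + v) (I(v) = (3 + v)*(v - 2) = (3 + v)*(-2 + v) = (-2 + v)*(3 + v))
A = -3 (A = (-6 - 4 + (-4)²) - 9 = (-6 - 4 + 16) - 9 = 6 - 9 = -3)
(A + (5 - 1*0))² = (-3 + (5 - 1*0))² = (-3 + (5 + 0))² = (-3 + 5)² = 2² = 4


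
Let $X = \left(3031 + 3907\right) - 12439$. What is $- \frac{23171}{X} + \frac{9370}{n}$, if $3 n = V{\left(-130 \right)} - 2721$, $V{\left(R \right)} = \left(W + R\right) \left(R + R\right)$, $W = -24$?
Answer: $\frac{1019351659}{205291819} \approx 4.9654$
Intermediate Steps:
$X = -5501$ ($X = 6938 - 12439 = -5501$)
$V{\left(R \right)} = 2 R \left(-24 + R\right)$ ($V{\left(R \right)} = \left(-24 + R\right) \left(R + R\right) = \left(-24 + R\right) 2 R = 2 R \left(-24 + R\right)$)
$n = \frac{37319}{3}$ ($n = \frac{2 \left(-130\right) \left(-24 - 130\right) - 2721}{3} = \frac{2 \left(-130\right) \left(-154\right) - 2721}{3} = \frac{40040 - 2721}{3} = \frac{1}{3} \cdot 37319 = \frac{37319}{3} \approx 12440.0$)
$- \frac{23171}{X} + \frac{9370}{n} = - \frac{23171}{-5501} + \frac{9370}{\frac{37319}{3}} = \left(-23171\right) \left(- \frac{1}{5501}\right) + 9370 \cdot \frac{3}{37319} = \frac{23171}{5501} + \frac{28110}{37319} = \frac{1019351659}{205291819}$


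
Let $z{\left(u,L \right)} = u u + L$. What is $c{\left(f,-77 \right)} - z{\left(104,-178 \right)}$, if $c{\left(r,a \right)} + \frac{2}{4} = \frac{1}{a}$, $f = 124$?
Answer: $- \frac{1638331}{154} \approx -10639.0$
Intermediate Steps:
$c{\left(r,a \right)} = - \frac{1}{2} + \frac{1}{a}$
$z{\left(u,L \right)} = L + u^{2}$ ($z{\left(u,L \right)} = u^{2} + L = L + u^{2}$)
$c{\left(f,-77 \right)} - z{\left(104,-178 \right)} = \frac{2 - -77}{2 \left(-77\right)} - \left(-178 + 104^{2}\right) = \frac{1}{2} \left(- \frac{1}{77}\right) \left(2 + 77\right) - \left(-178 + 10816\right) = \frac{1}{2} \left(- \frac{1}{77}\right) 79 - 10638 = - \frac{79}{154} - 10638 = - \frac{1638331}{154}$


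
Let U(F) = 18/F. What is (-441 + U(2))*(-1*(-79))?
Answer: -34128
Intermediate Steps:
(-441 + U(2))*(-1*(-79)) = (-441 + 18/2)*(-1*(-79)) = (-441 + 18*(1/2))*79 = (-441 + 9)*79 = -432*79 = -34128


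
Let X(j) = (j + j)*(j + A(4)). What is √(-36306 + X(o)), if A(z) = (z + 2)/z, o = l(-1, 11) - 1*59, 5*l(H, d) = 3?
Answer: I*√741502/5 ≈ 172.22*I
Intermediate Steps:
l(H, d) = ⅗ (l(H, d) = (⅕)*3 = ⅗)
o = -292/5 (o = ⅗ - 1*59 = ⅗ - 59 = -292/5 ≈ -58.400)
A(z) = (2 + z)/z
X(j) = 2*j*(3/2 + j) (X(j) = (j + j)*(j + (2 + 4)/4) = (2*j)*(j + (¼)*6) = (2*j)*(j + 3/2) = (2*j)*(3/2 + j) = 2*j*(3/2 + j))
√(-36306 + X(o)) = √(-36306 - 292*(3 + 2*(-292/5))/5) = √(-36306 - 292*(3 - 584/5)/5) = √(-36306 - 292/5*(-569/5)) = √(-36306 + 166148/25) = √(-741502/25) = I*√741502/5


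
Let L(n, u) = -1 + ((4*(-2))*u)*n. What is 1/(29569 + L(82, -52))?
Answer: 1/63680 ≈ 1.5704e-5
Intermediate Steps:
L(n, u) = -1 - 8*n*u (L(n, u) = -1 + (-8*u)*n = -1 - 8*n*u)
1/(29569 + L(82, -52)) = 1/(29569 + (-1 - 8*82*(-52))) = 1/(29569 + (-1 + 34112)) = 1/(29569 + 34111) = 1/63680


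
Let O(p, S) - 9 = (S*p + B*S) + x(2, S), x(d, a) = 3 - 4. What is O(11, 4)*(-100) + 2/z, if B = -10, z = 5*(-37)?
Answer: -222002/185 ≈ -1200.0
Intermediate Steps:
x(d, a) = -1
z = -185
O(p, S) = 8 - 10*S + S*p (O(p, S) = 9 + ((S*p - 10*S) - 1) = 9 + ((-10*S + S*p) - 1) = 9 + (-1 - 10*S + S*p) = 8 - 10*S + S*p)
O(11, 4)*(-100) + 2/z = (8 - 10*4 + 4*11)*(-100) + 2/(-185) = (8 - 40 + 44)*(-100) + 2*(-1/185) = 12*(-100) - 2/185 = -1200 - 2/185 = -222002/185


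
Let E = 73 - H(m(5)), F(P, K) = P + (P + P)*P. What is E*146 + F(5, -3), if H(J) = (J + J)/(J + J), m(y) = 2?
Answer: 10567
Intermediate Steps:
F(P, K) = P + 2*P**2 (F(P, K) = P + (2*P)*P = P + 2*P**2)
H(J) = 1 (H(J) = (2*J)/((2*J)) = (2*J)*(1/(2*J)) = 1)
E = 72 (E = 73 - 1*1 = 73 - 1 = 72)
E*146 + F(5, -3) = 72*146 + 5*(1 + 2*5) = 10512 + 5*(1 + 10) = 10512 + 5*11 = 10512 + 55 = 10567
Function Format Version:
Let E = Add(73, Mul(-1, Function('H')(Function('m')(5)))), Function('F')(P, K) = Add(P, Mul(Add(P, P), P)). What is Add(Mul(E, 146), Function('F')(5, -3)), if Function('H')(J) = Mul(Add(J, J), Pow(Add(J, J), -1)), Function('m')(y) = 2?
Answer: 10567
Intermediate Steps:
Function('F')(P, K) = Add(P, Mul(2, Pow(P, 2))) (Function('F')(P, K) = Add(P, Mul(Mul(2, P), P)) = Add(P, Mul(2, Pow(P, 2))))
Function('H')(J) = 1 (Function('H')(J) = Mul(Mul(2, J), Pow(Mul(2, J), -1)) = Mul(Mul(2, J), Mul(Rational(1, 2), Pow(J, -1))) = 1)
E = 72 (E = Add(73, Mul(-1, 1)) = Add(73, -1) = 72)
Add(Mul(E, 146), Function('F')(5, -3)) = Add(Mul(72, 146), Mul(5, Add(1, Mul(2, 5)))) = Add(10512, Mul(5, Add(1, 10))) = Add(10512, Mul(5, 11)) = Add(10512, 55) = 10567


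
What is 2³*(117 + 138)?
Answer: 2040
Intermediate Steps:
2³*(117 + 138) = 8*255 = 2040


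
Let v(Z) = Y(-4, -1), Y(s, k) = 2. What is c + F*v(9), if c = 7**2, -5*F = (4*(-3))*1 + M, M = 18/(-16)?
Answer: 217/4 ≈ 54.250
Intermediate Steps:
v(Z) = 2
M = -9/8 (M = 18*(-1/16) = -9/8 ≈ -1.1250)
F = 21/8 (F = -((4*(-3))*1 - 9/8)/5 = -(-12*1 - 9/8)/5 = -(-12 - 9/8)/5 = -1/5*(-105/8) = 21/8 ≈ 2.6250)
c = 49
c + F*v(9) = 49 + (21/8)*2 = 49 + 21/4 = 217/4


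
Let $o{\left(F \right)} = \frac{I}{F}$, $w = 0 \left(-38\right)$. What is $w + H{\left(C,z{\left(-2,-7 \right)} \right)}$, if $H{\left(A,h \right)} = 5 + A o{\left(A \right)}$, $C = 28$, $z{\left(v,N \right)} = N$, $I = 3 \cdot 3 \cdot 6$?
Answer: $59$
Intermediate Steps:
$I = 54$ ($I = 9 \cdot 6 = 54$)
$w = 0$
$o{\left(F \right)} = \frac{54}{F}$
$H{\left(A,h \right)} = 59$ ($H{\left(A,h \right)} = 5 + A \frac{54}{A} = 5 + 54 = 59$)
$w + H{\left(C,z{\left(-2,-7 \right)} \right)} = 0 + 59 = 59$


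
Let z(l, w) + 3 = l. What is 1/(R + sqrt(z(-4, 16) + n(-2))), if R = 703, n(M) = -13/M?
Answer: 1406/988419 - I*sqrt(2)/988419 ≈ 0.0014225 - 1.4308e-6*I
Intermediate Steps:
z(l, w) = -3 + l
1/(R + sqrt(z(-4, 16) + n(-2))) = 1/(703 + sqrt((-3 - 4) - 13/(-2))) = 1/(703 + sqrt(-7 - 13*(-1/2))) = 1/(703 + sqrt(-7 + 13/2)) = 1/(703 + sqrt(-1/2)) = 1/(703 + I*sqrt(2)/2)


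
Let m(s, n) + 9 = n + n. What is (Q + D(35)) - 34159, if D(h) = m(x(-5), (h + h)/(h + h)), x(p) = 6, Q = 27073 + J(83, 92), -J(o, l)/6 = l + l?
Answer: -8197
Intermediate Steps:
J(o, l) = -12*l (J(o, l) = -6*(l + l) = -12*l)
Q = 25969 (Q = 27073 - 12*92 = 27073 - 1104 = 25969)
m(s, n) = -9 + 2*n (m(s, n) = -9 + (n + n) = -9 + 2*n)
D(h) = -7 (D(h) = -9 + 2*((h + h)/(h + h)) = -9 + 2*((2*h)/((2*h))) = -9 + 2*((2*h)*(1/(2*h))) = -9 + 2*1 = -9 + 2 = -7)
(Q + D(35)) - 34159 = (25969 - 7) - 34159 = 25962 - 34159 = -8197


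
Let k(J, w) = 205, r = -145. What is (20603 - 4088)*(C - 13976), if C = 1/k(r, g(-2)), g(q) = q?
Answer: -9463355937/41 ≈ -2.3081e+8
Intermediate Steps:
C = 1/205 ≈ 0.0048781
(20603 - 4088)*(C - 13976) = (20603 - 4088)*(1/205 - 13976) = 16515*(-2865079/205) = -9463355937/41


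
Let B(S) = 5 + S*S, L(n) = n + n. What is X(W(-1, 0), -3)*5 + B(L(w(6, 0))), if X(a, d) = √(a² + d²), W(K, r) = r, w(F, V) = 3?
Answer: 56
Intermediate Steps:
L(n) = 2*n
B(S) = 5 + S²
X(W(-1, 0), -3)*5 + B(L(w(6, 0))) = √(0² + (-3)²)*5 + (5 + (2*3)²) = √(0 + 9)*5 + (5 + 6²) = √9*5 + (5 + 36) = 3*5 + 41 = 15 + 41 = 56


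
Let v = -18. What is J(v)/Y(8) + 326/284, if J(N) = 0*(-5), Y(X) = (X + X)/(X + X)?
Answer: 163/142 ≈ 1.1479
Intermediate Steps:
Y(X) = 1 (Y(X) = (2*X)/((2*X)) = (2*X)*(1/(2*X)) = 1)
J(N) = 0
J(v)/Y(8) + 326/284 = 0/1 + 326/284 = 0*1 + 326*(1/284) = 0 + 163/142 = 163/142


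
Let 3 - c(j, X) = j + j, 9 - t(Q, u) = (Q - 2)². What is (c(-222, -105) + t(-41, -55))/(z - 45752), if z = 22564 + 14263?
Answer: 199/1275 ≈ 0.15608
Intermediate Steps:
t(Q, u) = 9 - (-2 + Q)² (t(Q, u) = 9 - (Q - 2)² = 9 - (-2 + Q)²)
c(j, X) = 3 - 2*j (c(j, X) = 3 - (j + j) = 3 - 2*j)
z = 36827
(c(-222, -105) + t(-41, -55))/(z - 45752) = ((3 - 2*(-222)) + (9 - (-2 - 41)²))/(36827 - 45752) = ((3 + 444) + (9 - 1*(-43)²))/(-8925) = (447 + (9 - 1*1849))*(-1/8925) = (447 + (9 - 1849))*(-1/8925) = (447 - 1840)*(-1/8925) = -1393*(-1/8925) = 199/1275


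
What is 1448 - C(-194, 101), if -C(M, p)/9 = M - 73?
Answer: -955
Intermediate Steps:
C(M, p) = 657 - 9*M (C(M, p) = -9*(M - 73) = -9*(-73 + M) = 657 - 9*M)
1448 - C(-194, 101) = 1448 - (657 - 9*(-194)) = 1448 - (657 + 1746) = 1448 - 1*2403 = 1448 - 2403 = -955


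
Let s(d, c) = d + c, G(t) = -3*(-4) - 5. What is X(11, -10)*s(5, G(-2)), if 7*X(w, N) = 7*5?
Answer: 60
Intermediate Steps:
X(w, N) = 5 (X(w, N) = (7*5)/7 = (⅐)*35 = 5)
G(t) = 7 (G(t) = 12 - 5 = 7)
s(d, c) = c + d
X(11, -10)*s(5, G(-2)) = 5*(7 + 5) = 5*12 = 60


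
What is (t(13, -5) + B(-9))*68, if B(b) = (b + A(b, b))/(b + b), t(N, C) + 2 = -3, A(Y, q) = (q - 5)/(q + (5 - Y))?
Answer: -13294/45 ≈ -295.42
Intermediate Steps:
A(Y, q) = (-5 + q)/(5 + q - Y)
t(N, C) = -5 (t(N, C) = -2 - 3 = -5)
B(b) = (-1 + 6*b/5)/(2*b) (B(b) = (b + (-5 + b)/(5 + b - b))/(b + b) = (b + (-5 + b)/5)/((2*b)) = (b + (-5 + b)/5)*(1/(2*b)) = (b + (-1 + b/5))*(1/(2*b)) = (-1 + 6*b/5)*(1/(2*b)) = (-1 + 6*b/5)/(2*b))
(t(13, -5) + B(-9))*68 = (-5 + (⅒)*(-5 + 6*(-9))/(-9))*68 = (-5 + (⅒)*(-⅑)*(-5 - 54))*68 = (-5 + (⅒)*(-⅑)*(-59))*68 = (-5 + 59/90)*68 = -391/90*68 = -13294/45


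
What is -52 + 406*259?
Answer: 105102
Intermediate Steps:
-52 + 406*259 = -52 + 105154 = 105102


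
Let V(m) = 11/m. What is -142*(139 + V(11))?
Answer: -19880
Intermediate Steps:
-142*(139 + V(11)) = -142*(139 + 11/11) = -142*(139 + 11*(1/11)) = -142*(139 + 1) = -142*140 = -19880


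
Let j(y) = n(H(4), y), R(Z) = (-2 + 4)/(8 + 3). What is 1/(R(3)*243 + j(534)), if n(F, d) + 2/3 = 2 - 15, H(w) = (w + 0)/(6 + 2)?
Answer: 33/1007 ≈ 0.032771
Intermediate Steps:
H(w) = w/8
R(Z) = 2/11
n(F, d) = -41/3 (n(F, d) = -⅔ + (2 - 15) = -⅔ - 13 = -41/3)
j(y) = -41/3
1/(R(3)*243 + j(534)) = 1/((2/11)*243 - 41/3) = 1/(486/11 - 41/3) = 1/(1007/33) = 33/1007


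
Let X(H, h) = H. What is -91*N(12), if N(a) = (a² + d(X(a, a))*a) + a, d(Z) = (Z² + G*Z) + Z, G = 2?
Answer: -210756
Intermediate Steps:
d(Z) = Z² + 3*Z (d(Z) = (Z² + 2*Z) + Z = Z² + 3*Z)
N(a) = a + a² + a²*(3 + a) (N(a) = (a² + (a*(3 + a))*a) + a = (a² + a²*(3 + a)) + a = a + a² + a²*(3 + a))
-91*N(12) = -1092*(1 + 12 + 12*(3 + 12)) = -1092*(1 + 12 + 12*15) = -1092*(1 + 12 + 180) = -1092*193 = -91*2316 = -210756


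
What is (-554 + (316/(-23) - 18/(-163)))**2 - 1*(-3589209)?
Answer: 54974890325809/14055001 ≈ 3.9114e+6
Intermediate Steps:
(-554 + (316/(-23) - 18/(-163)))**2 - 1*(-3589209) = (-554 + (316*(-1/23) - 18*(-1/163)))**2 + 3589209 = (-554 + (-316/23 + 18/163))**2 + 3589209 = (-554 - 51094/3749)**2 + 3589209 = (-2128040/3749)**2 + 3589209 = 4528554241600/14055001 + 3589209 = 54974890325809/14055001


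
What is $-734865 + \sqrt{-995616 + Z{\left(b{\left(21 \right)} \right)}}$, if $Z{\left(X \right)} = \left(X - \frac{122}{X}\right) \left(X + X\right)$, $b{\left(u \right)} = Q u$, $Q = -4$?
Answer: $-734865 + 2 i \sqrt{245437} \approx -7.3487 \cdot 10^{5} + 990.83 i$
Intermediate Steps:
$b{\left(u \right)} = - 4 u$
$Z{\left(X \right)} = 2 X \left(X - \frac{122}{X}\right)$ ($Z{\left(X \right)} = \left(X - \frac{122}{X}\right) 2 X = 2 X \left(X - \frac{122}{X}\right)$)
$-734865 + \sqrt{-995616 + Z{\left(b{\left(21 \right)} \right)}} = -734865 + \sqrt{-995616 - \left(244 - 2 \left(\left(-4\right) 21\right)^{2}\right)} = -734865 + \sqrt{-995616 - \left(244 - 2 \left(-84\right)^{2}\right)} = -734865 + \sqrt{-995616 + \left(-244 + 2 \cdot 7056\right)} = -734865 + \sqrt{-995616 + \left(-244 + 14112\right)} = -734865 + \sqrt{-995616 + 13868} = -734865 + \sqrt{-981748} = -734865 + 2 i \sqrt{245437}$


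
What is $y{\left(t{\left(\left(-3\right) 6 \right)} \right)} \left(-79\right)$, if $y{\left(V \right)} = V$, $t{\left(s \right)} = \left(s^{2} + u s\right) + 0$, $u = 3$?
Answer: $-21330$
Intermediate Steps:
$t{\left(s \right)} = s^{2} + 3 s$ ($t{\left(s \right)} = \left(s^{2} + 3 s\right) + 0 = s^{2} + 3 s$)
$y{\left(t{\left(\left(-3\right) 6 \right)} \right)} \left(-79\right) = \left(-3\right) 6 \left(3 - 18\right) \left(-79\right) = - 18 \left(3 - 18\right) \left(-79\right) = \left(-18\right) \left(-15\right) \left(-79\right) = 270 \left(-79\right) = -21330$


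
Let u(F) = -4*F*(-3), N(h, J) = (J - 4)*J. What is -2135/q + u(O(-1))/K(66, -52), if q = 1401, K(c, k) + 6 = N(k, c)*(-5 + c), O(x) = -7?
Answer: -1410123/925127 ≈ -1.5242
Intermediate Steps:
N(h, J) = J*(-4 + J) (N(h, J) = (-4 + J)*J = J*(-4 + J))
K(c, k) = -6 + c*(-5 + c)*(-4 + c) (K(c, k) = -6 + (c*(-4 + c))*(-5 + c) = -6 + c*(-5 + c)*(-4 + c))
u(F) = 12*F
-2135/q + u(O(-1))/K(66, -52) = -2135/1401 + (12*(-7))/(-6 + 66³ - 9*66² + 20*66) = -2135*1/1401 - 84/(-6 + 287496 - 9*4356 + 1320) = -2135/1401 - 84/(-6 + 287496 - 39204 + 1320) = -2135/1401 - 84/249606 = -2135/1401 - 84*1/249606 = -2135/1401 - 2/5943 = -1410123/925127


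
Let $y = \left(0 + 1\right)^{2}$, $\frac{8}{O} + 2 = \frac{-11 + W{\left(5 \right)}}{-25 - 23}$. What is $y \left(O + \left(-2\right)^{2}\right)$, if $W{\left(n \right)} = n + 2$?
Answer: $- \frac{4}{23} \approx -0.17391$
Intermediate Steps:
$W{\left(n \right)} = 2 + n$
$O = - \frac{96}{23}$ ($O = \frac{8}{-2 + \frac{-11 + \left(2 + 5\right)}{-25 - 23}} = \frac{8}{-2 + \frac{-11 + 7}{-48}} = \frac{8}{-2 - - \frac{1}{12}} = \frac{8}{-2 + \frac{1}{12}} = \frac{8}{- \frac{23}{12}} = 8 \left(- \frac{12}{23}\right) = - \frac{96}{23} \approx -4.1739$)
$y = 1$ ($y = 1^{2} = 1$)
$y \left(O + \left(-2\right)^{2}\right) = 1 \left(- \frac{96}{23} + \left(-2\right)^{2}\right) = 1 \left(- \frac{96}{23} + 4\right) = 1 \left(- \frac{4}{23}\right) = - \frac{4}{23}$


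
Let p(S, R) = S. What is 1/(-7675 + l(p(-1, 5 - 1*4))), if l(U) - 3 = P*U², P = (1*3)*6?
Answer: -1/7654 ≈ -0.00013065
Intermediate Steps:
P = 18 (P = 3*6 = 18)
l(U) = 3 + 18*U²
1/(-7675 + l(p(-1, 5 - 1*4))) = 1/(-7675 + (3 + 18*(-1)²)) = 1/(-7675 + (3 + 18*1)) = 1/(-7675 + (3 + 18)) = 1/(-7675 + 21) = 1/(-7654) = -1/7654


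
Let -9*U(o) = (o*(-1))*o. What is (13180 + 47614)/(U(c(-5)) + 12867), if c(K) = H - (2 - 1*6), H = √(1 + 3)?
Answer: 60794/12871 ≈ 4.7233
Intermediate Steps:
H = 2 (H = √4 = 2)
c(K) = 6 (c(K) = 2 - (2 - 1*6) = 2 - (2 - 6) = 2 - 1*(-4) = 2 + 4 = 6)
U(o) = o²/9 (U(o) = -o*(-1)*o/9 = -(-o)*o/9 = -(-1)*o²/9 = o²/9)
(13180 + 47614)/(U(c(-5)) + 12867) = (13180 + 47614)/((⅑)*6² + 12867) = 60794/((⅑)*36 + 12867) = 60794/(4 + 12867) = 60794/12871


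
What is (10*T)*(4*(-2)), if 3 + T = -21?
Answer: 1920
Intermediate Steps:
T = -24 (T = -3 - 21 = -24)
(10*T)*(4*(-2)) = (10*(-24))*(4*(-2)) = -240*(-8) = 1920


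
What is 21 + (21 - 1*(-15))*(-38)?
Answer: -1347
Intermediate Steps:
21 + (21 - 1*(-15))*(-38) = 21 + (21 + 15)*(-38) = 21 + 36*(-38) = 21 - 1368 = -1347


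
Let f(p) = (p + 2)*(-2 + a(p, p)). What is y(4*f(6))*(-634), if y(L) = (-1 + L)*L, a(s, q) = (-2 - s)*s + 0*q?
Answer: -1624054400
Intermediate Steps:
a(s, q) = s*(-2 - s) (a(s, q) = s*(-2 - s) + 0 = s*(-2 - s))
f(p) = (-2 - p*(2 + p))*(2 + p) (f(p) = (p + 2)*(-2 - p*(2 + p)) = (2 + p)*(-2 - p*(2 + p)) = (-2 - p*(2 + p))*(2 + p))
y(L) = L*(-1 + L)
y(4*f(6))*(-634) = ((4*(-4 - 1*6**3 - 6*6 - 4*6**2))*(-1 + 4*(-4 - 1*6**3 - 6*6 - 4*6**2)))*(-634) = ((4*(-4 - 1*216 - 36 - 4*36))*(-1 + 4*(-4 - 1*216 - 36 - 4*36)))*(-634) = ((4*(-4 - 216 - 36 - 144))*(-1 + 4*(-4 - 216 - 36 - 144)))*(-634) = ((4*(-400))*(-1 + 4*(-400)))*(-634) = -1600*(-1 - 1600)*(-634) = -1600*(-1601)*(-634) = 2561600*(-634) = -1624054400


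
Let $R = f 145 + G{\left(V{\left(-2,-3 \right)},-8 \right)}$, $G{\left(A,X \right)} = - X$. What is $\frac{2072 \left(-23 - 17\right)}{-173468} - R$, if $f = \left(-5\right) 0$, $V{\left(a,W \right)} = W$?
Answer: $- \frac{326216}{43367} \approx -7.5222$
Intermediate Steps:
$f = 0$
$R = 8$ ($R = 0 \cdot 145 - -8 = 0 + 8 = 8$)
$\frac{2072 \left(-23 - 17\right)}{-173468} - R = \frac{2072 \left(-23 - 17\right)}{-173468} - 8 = 2072 \left(-40\right) \left(- \frac{1}{173468}\right) - 8 = \left(-82880\right) \left(- \frac{1}{173468}\right) - 8 = \frac{20720}{43367} - 8 = - \frac{326216}{43367}$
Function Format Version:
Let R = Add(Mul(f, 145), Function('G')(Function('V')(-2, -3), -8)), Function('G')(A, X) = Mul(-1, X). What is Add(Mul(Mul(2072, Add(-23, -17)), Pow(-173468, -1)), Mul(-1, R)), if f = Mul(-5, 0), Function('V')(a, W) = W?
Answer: Rational(-326216, 43367) ≈ -7.5222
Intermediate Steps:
f = 0
R = 8 (R = Add(Mul(0, 145), Mul(-1, -8)) = Add(0, 8) = 8)
Add(Mul(Mul(2072, Add(-23, -17)), Pow(-173468, -1)), Mul(-1, R)) = Add(Mul(Mul(2072, Add(-23, -17)), Pow(-173468, -1)), Mul(-1, 8)) = Add(Mul(Mul(2072, -40), Rational(-1, 173468)), -8) = Add(Mul(-82880, Rational(-1, 173468)), -8) = Add(Rational(20720, 43367), -8) = Rational(-326216, 43367)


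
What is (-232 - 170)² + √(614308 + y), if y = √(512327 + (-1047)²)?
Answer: 161604 + √(614308 + 2*√402134) ≈ 1.6239e+5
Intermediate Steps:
y = 2*√402134 (y = √(512327 + 1096209) = √1608536 = 2*√402134 ≈ 1268.3)
(-232 - 170)² + √(614308 + y) = (-232 - 170)² + √(614308 + 2*√402134) = (-402)² + √(614308 + 2*√402134) = 161604 + √(614308 + 2*√402134)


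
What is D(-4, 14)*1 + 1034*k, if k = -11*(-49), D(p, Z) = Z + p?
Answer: 557336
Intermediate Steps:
k = 539
D(-4, 14)*1 + 1034*k = (14 - 4)*1 + 1034*539 = 10*1 + 557326 = 10 + 557326 = 557336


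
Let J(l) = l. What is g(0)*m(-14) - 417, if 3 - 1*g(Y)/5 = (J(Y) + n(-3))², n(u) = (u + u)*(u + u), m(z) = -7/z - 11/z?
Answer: -61104/7 ≈ -8729.1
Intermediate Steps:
m(z) = -18/z
n(u) = 4*u² (n(u) = (2*u)*(2*u) = 4*u²)
g(Y) = 15 - 5*(36 + Y)² (g(Y) = 15 - 5*(Y + 4*(-3)²)² = 15 - 5*(Y + 4*9)² = 15 - 5*(Y + 36)² = 15 - 5*(36 + Y)²)
g(0)*m(-14) - 417 = (15 - 5*(36 + 0)²)*(-18/(-14)) - 417 = (15 - 5*36²)*(-18*(-1/14)) - 417 = (15 - 5*1296)*(9/7) - 417 = (15 - 6480)*(9/7) - 417 = -6465*9/7 - 417 = -58185/7 - 417 = -61104/7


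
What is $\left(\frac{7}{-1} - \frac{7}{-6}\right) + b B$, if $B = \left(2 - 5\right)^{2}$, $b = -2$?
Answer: $- \frac{143}{6} \approx -23.833$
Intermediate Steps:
$B = 9$ ($B = \left(-3\right)^{2} = 9$)
$\left(\frac{7}{-1} - \frac{7}{-6}\right) + b B = \left(\frac{7}{-1} - \frac{7}{-6}\right) - 18 = \left(7 \left(-1\right) - - \frac{7}{6}\right) - 18 = \left(-7 + \frac{7}{6}\right) - 18 = - \frac{35}{6} - 18 = - \frac{143}{6}$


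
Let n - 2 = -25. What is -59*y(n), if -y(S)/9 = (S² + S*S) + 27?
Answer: 576135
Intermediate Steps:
n = -23 (n = 2 - 25 = -23)
y(S) = -243 - 18*S² (y(S) = -9*((S² + S*S) + 27) = -9*((S² + S²) + 27) = -9*(2*S² + 27) = -9*(27 + 2*S²) = -243 - 18*S²)
-59*y(n) = -59*(-243 - 18*(-23)²) = -59*(-243 - 18*529) = -59*(-243 - 9522) = -59*(-9765) = 576135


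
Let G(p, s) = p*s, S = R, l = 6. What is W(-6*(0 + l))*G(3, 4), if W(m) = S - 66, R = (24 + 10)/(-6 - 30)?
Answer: -2410/3 ≈ -803.33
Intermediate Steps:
R = -17/18 (R = 34/(-36) = 34*(-1/36) = -17/18 ≈ -0.94444)
S = -17/18 ≈ -0.94444
W(m) = -1205/18 (W(m) = -17/18 - 66 = -1205/18)
W(-6*(0 + l))*G(3, 4) = -1205*4/6 = -1205/18*12 = -2410/3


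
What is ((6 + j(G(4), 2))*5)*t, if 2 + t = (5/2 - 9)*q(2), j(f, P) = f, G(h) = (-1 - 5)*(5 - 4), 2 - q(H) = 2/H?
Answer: 0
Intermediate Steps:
q(H) = 2 - 2/H
G(h) = -6 (G(h) = -6*1 = -6)
t = -17/2 (t = -2 + (5/2 - 9)*(2 - 2/2) = -2 + (5*(½) - 9)*(2 - 2*½) = -2 + (5/2 - 9)*(2 - 1) = -2 - 13/2*1 = -2 - 13/2 = -17/2 ≈ -8.5000)
((6 + j(G(4), 2))*5)*t = ((6 - 6)*5)*(-17/2) = (0*5)*(-17/2) = 0*(-17/2) = 0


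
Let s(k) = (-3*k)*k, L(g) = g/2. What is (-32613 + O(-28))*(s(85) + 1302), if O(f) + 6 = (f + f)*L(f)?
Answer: 648574455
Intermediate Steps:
L(g) = g/2 (L(g) = g*(½) = g/2)
s(k) = -3*k²
O(f) = -6 + f² (O(f) = -6 + (f + f)*(f/2) = -6 + (2*f)*(f/2) = -6 + f²)
(-32613 + O(-28))*(s(85) + 1302) = (-32613 + (-6 + (-28)²))*(-3*85² + 1302) = (-32613 + (-6 + 784))*(-3*7225 + 1302) = (-32613 + 778)*(-21675 + 1302) = -31835*(-20373) = 648574455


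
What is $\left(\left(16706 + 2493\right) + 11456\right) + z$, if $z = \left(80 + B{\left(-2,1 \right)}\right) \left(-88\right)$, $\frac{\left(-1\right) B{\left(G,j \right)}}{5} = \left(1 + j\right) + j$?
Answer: $24935$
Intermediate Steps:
$B{\left(G,j \right)} = -5 - 10 j$ ($B{\left(G,j \right)} = - 5 \left(\left(1 + j\right) + j\right) = - 5 \left(1 + 2 j\right) = -5 - 10 j$)
$z = -5720$ ($z = \left(80 - 15\right) \left(-88\right) = 65 \left(-88\right) = -5720$)
$\left(\left(16706 + 2493\right) + 11456\right) + z = \left(\left(16706 + 2493\right) + 11456\right) - 5720 = \left(19199 + 11456\right) - 5720 = 30655 - 5720 = 24935$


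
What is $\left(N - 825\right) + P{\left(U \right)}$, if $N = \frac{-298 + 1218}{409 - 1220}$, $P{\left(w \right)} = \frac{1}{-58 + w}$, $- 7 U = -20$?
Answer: $- \frac{258623747}{313046} \approx -826.15$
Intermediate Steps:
$U = \frac{20}{7}$ ($U = \left(- \frac{1}{7}\right) \left(-20\right) = \frac{20}{7} \approx 2.8571$)
$N = - \frac{920}{811}$ ($N = \frac{920}{-811} = 920 \left(- \frac{1}{811}\right) = - \frac{920}{811} \approx -1.1344$)
$\left(N - 825\right) + P{\left(U \right)} = \left(- \frac{920}{811} - 825\right) + \frac{1}{-58 + \frac{20}{7}} = - \frac{669995}{811} + \frac{1}{- \frac{386}{7}} = - \frac{669995}{811} - \frac{7}{386} = - \frac{258623747}{313046}$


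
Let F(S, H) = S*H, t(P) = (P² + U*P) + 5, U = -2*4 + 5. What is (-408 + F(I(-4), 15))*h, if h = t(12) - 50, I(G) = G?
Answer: -29484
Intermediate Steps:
U = -3 (U = -8 + 5 = -3)
t(P) = 5 + P² - 3*P (t(P) = (P² - 3*P) + 5 = 5 + P² - 3*P)
h = 63 (h = (5 + 12² - 3*12) - 50 = (5 + 144 - 36) - 50 = 113 - 50 = 63)
F(S, H) = H*S
(-408 + F(I(-4), 15))*h = (-408 + 15*(-4))*63 = (-408 - 60)*63 = -468*63 = -29484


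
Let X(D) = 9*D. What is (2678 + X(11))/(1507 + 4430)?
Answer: 2777/5937 ≈ 0.46774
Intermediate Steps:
(2678 + X(11))/(1507 + 4430) = (2678 + 9*11)/(1507 + 4430) = (2678 + 99)/5937 = 2777*(1/5937) = 2777/5937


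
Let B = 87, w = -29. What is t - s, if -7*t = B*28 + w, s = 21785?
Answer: -154902/7 ≈ -22129.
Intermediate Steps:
t = -2407/7 (t = -(87*28 - 29)/7 = -(2436 - 29)/7 = -⅐*2407 = -2407/7 ≈ -343.86)
t - s = -2407/7 - 1*21785 = -2407/7 - 21785 = -154902/7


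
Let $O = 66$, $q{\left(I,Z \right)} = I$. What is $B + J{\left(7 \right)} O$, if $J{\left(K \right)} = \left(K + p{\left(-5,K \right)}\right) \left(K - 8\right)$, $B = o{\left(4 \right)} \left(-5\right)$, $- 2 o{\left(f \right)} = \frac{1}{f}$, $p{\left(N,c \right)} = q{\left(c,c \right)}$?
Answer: $- \frac{7387}{8} \approx -923.38$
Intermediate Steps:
$p{\left(N,c \right)} = c$
$o{\left(f \right)} = - \frac{1}{2 f}$
$B = \frac{5}{8}$ ($B = - \frac{1}{2 \cdot 4} \left(-5\right) = \left(- \frac{1}{2}\right) \frac{1}{4} \left(-5\right) = \left(- \frac{1}{8}\right) \left(-5\right) = \frac{5}{8} \approx 0.625$)
$J{\left(K \right)} = 2 K \left(-8 + K\right)$ ($J{\left(K \right)} = \left(K + K\right) \left(K - 8\right) = 2 K \left(-8 + K\right)$)
$B + J{\left(7 \right)} O = \frac{5}{8} + 2 \cdot 7 \left(-8 + 7\right) 66 = \frac{5}{8} + 2 \cdot 7 \left(-1\right) 66 = \frac{5}{8} - 924 = - \frac{7387}{8}$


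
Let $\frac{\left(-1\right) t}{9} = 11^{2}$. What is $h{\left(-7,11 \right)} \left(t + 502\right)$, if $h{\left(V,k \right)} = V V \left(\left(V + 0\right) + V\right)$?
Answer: $402682$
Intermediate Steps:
$t = -1089$ ($t = - 9 \cdot 11^{2} = \left(-9\right) 121 = -1089$)
$h{\left(V,k \right)} = 2 V^{3}$ ($h{\left(V,k \right)} = V^{2} \left(V + V\right) = V^{2} \cdot 2 V = 2 V^{3}$)
$h{\left(-7,11 \right)} \left(t + 502\right) = 2 \left(-7\right)^{3} \left(-1089 + 502\right) = 2 \left(-343\right) \left(-587\right) = \left(-686\right) \left(-587\right) = 402682$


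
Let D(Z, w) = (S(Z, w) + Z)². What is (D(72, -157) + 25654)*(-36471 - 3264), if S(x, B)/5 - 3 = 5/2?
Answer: -5650992495/4 ≈ -1.4127e+9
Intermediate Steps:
S(x, B) = 55/2 (S(x, B) = 15 + 5*(5/2) = 15 + 25/2 = 55/2)
D(Z, w) = (55/2 + Z)²
(D(72, -157) + 25654)*(-36471 - 3264) = ((55 + 2*72)²/4 + 25654)*(-36471 - 3264) = ((55 + 144)²/4 + 25654)*(-39735) = ((¼)*199² + 25654)*(-39735) = ((¼)*39601 + 25654)*(-39735) = (39601/4 + 25654)*(-39735) = (142217/4)*(-39735) = -5650992495/4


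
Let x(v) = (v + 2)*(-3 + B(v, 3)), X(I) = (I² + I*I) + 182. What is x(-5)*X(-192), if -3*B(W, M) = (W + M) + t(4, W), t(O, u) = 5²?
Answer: 2365120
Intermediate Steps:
t(O, u) = 25
B(W, M) = -25/3 - M/3 - W/3 (B(W, M) = -((W + M) + 25)/3 = -((M + W) + 25)/3 = -(25 + M + W)/3 = -25/3 - M/3 - W/3)
X(I) = 182 + 2*I² (X(I) = (I² + I²) + 182 = 2*I² + 182 = 182 + 2*I²)
x(v) = (2 + v)*(-37/3 - v/3) (x(v) = (v + 2)*(-3 + (-25/3 - ⅓*3 - v/3)) = (2 + v)*(-3 + (-25/3 - 1 - v/3)) = (2 + v)*(-3 + (-28/3 - v/3)) = (2 + v)*(-37/3 - v/3))
x(-5)*X(-192) = (-74/3 - 13*(-5) - ⅓*(-5)²)*(182 + 2*(-192)²) = (-74/3 + 65 - ⅓*25)*(182 + 2*36864) = (-74/3 + 65 - 25/3)*(182 + 73728) = 32*73910 = 2365120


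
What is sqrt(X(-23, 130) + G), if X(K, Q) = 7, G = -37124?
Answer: I*sqrt(37117) ≈ 192.66*I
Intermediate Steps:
sqrt(X(-23, 130) + G) = sqrt(7 - 37124) = sqrt(-37117) = I*sqrt(37117)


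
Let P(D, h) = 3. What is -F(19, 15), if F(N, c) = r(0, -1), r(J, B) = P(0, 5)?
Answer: -3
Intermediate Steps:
r(J, B) = 3
F(N, c) = 3
-F(19, 15) = -1*3 = -3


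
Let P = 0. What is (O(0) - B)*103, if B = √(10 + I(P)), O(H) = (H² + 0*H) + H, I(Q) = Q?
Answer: -103*√10 ≈ -325.71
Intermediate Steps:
O(H) = H + H² (O(H) = (H² + 0) + H = H² + H = H + H²)
B = √10 (B = √(10 + 0) = √10 ≈ 3.1623)
(O(0) - B)*103 = (0*(1 + 0) - √10)*103 = (0*1 - √10)*103 = (0 - √10)*103 = -√10*103 = -103*√10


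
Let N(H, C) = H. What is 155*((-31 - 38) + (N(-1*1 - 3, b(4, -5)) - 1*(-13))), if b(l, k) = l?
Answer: -9300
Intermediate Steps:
155*((-31 - 38) + (N(-1*1 - 3, b(4, -5)) - 1*(-13))) = 155*((-31 - 38) + ((-1*1 - 3) - 1*(-13))) = 155*(-69 + ((-1 - 3) + 13)) = 155*(-69 + (-4 + 13)) = 155*(-69 + 9) = 155*(-60) = -9300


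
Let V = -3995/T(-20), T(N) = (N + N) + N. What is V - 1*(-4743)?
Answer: 57715/12 ≈ 4809.6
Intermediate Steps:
T(N) = 3*N (T(N) = 2*N + N = 3*N)
V = 799/12 (V = -3995/(3*(-20)) = -3995/(-60) = -3995*(-1/60) = 799/12 ≈ 66.583)
V - 1*(-4743) = 799/12 - 1*(-4743) = 799/12 + 4743 = 57715/12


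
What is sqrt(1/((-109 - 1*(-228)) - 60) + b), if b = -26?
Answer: I*sqrt(90447)/59 ≈ 5.0974*I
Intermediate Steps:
sqrt(1/((-109 - 1*(-228)) - 60) + b) = sqrt(1/((-109 - 1*(-228)) - 60) - 26) = sqrt(1/((-109 + 228) - 60) - 26) = sqrt(1/(119 - 60) - 26) = sqrt(1/59 - 26) = sqrt(-1533/59) = I*sqrt(90447)/59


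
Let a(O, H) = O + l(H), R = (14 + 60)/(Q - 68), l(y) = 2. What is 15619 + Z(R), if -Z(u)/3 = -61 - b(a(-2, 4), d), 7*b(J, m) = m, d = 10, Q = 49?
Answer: 110644/7 ≈ 15806.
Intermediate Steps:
R = -74/19 (R = (14 + 60)/(49 - 68) = 74/(-19) = 74*(-1/19) = -74/19 ≈ -3.8947)
a(O, H) = 2 + O (a(O, H) = O + 2 = 2 + O)
b(J, m) = m/7
Z(u) = 1311/7 (Z(u) = -3*(-61 - 10/7) = -3*(-437/7) = 1311/7)
15619 + Z(R) = 15619 + 1311/7 = 110644/7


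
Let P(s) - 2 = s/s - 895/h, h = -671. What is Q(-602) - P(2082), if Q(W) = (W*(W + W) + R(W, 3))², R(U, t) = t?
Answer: 352510511415883/671 ≈ 5.2535e+11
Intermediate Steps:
P(s) = 2908/671 (P(s) = 2 + (s/s - 895/(-671)) = 2 + (1 - 895*(-1/671)) = 2 + (1 + 895/671) = 2 + 1566/671 = 2908/671)
Q(W) = (3 + 2*W²)² (Q(W) = (W*(W + W) + 3)² = (W*(2*W) + 3)² = (2*W² + 3)² = (3 + 2*W²)²)
Q(-602) - P(2082) = (3 + 2*(-602)²)² - 1*2908/671 = (3 + 2*362404)² - 2908/671 = (3 + 724808)² - 2908/671 = 724811² - 2908/671 = 525350985721 - 2908/671 = 352510511415883/671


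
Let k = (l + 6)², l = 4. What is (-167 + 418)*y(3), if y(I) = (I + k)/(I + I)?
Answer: 25853/6 ≈ 4308.8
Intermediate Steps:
k = 100 (k = (4 + 6)² = 10² = 100)
y(I) = (100 + I)/(2*I) (y(I) = (I + 100)/(I + I) = (100 + I)/((2*I)) = (100 + I)*(1/(2*I)) = (100 + I)/(2*I))
(-167 + 418)*y(3) = (-167 + 418)*((½)*(100 + 3)/3) = 251*((½)*(⅓)*103) = 251*(103/6) = 25853/6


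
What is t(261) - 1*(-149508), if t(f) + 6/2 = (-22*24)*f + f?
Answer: 11958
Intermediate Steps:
t(f) = -3 - 527*f (t(f) = -3 + ((-22*24)*f + f) = -3 + (-528*f + f) = -3 - 527*f)
t(261) - 1*(-149508) = (-3 - 527*261) - 1*(-149508) = (-3 - 137547) + 149508 = -137550 + 149508 = 11958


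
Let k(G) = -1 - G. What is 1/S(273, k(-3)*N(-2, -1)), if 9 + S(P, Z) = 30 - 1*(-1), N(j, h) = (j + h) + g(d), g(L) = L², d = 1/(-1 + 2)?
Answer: 1/22 ≈ 0.045455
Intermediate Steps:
d = 1 (d = 1/1 = 1)
N(j, h) = 1 + h + j (N(j, h) = (j + h) + 1² = (h + j) + 1 = 1 + h + j)
S(P, Z) = 22 (S(P, Z) = -9 + (30 - 1*(-1)) = -9 + (30 + 1) = -9 + 31 = 22)
1/S(273, k(-3)*N(-2, -1)) = 1/22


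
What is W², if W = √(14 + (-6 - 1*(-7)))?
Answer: 15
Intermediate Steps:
W = √15 (W = √(14 + (-6 + 7)) = √(14 + 1) = √15 ≈ 3.8730)
W² = (√15)² = 15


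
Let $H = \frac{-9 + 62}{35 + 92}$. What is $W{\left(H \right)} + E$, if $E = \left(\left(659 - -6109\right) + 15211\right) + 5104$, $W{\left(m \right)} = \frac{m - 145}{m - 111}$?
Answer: $\frac{190186007}{7022} \approx 27084.0$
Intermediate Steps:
$H = \frac{53}{127} \approx 0.41732$
$W{\left(m \right)} = \frac{-145 + m}{-111 + m}$
$E = 27083$ ($E = \left(\left(659 + 6109\right) + 15211\right) + 5104 = \left(6768 + 15211\right) + 5104 = 21979 + 5104 = 27083$)
$W{\left(H \right)} + E = \frac{-145 + \frac{53}{127}}{-111 + \frac{53}{127}} + 27083 = \frac{1}{- \frac{14044}{127}} \left(- \frac{18362}{127}\right) + 27083 = \left(- \frac{127}{14044}\right) \left(- \frac{18362}{127}\right) + 27083 = \frac{9181}{7022} + 27083 = \frac{190186007}{7022}$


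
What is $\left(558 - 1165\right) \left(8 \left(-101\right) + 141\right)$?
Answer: $404869$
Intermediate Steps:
$\left(558 - 1165\right) \left(8 \left(-101\right) + 141\right) = - 607 \left(-808 + 141\right) = \left(-607\right) \left(-667\right) = 404869$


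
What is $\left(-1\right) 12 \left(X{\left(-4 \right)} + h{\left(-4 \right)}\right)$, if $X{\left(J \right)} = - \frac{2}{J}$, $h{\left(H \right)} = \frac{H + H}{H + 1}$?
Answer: $-38$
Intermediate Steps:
$h{\left(H \right)} = \frac{2 H}{1 + H}$
$\left(-1\right) 12 \left(X{\left(-4 \right)} + h{\left(-4 \right)}\right) = \left(-1\right) 12 \left(- \frac{2}{-4} + 2 \left(-4\right) \frac{1}{1 - 4}\right) = - 12 \left(\left(-2\right) \left(- \frac{1}{4}\right) + 2 \left(-4\right) \frac{1}{-3}\right) = - 12 \left(\frac{1}{2} + 2 \left(-4\right) \left(- \frac{1}{3}\right)\right) = - 12 \left(\frac{1}{2} + \frac{8}{3}\right) = \left(-12\right) \frac{19}{6} = -38$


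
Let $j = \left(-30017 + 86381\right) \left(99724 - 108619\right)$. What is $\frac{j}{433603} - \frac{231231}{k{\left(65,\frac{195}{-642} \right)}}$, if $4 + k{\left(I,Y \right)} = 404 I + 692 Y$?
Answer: $- \frac{1407963082513911}{1208409067906} \approx -1165.1$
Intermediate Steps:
$j = -501357780$ ($j = 56364 \left(-8895\right) = -501357780$)
$k{\left(I,Y \right)} = -4 + 404 I + 692 Y$ ($k{\left(I,Y \right)} = -4 + \left(404 I + 692 Y\right) = -4 + 404 I + 692 Y$)
$\frac{j}{433603} - \frac{231231}{k{\left(65,\frac{195}{-642} \right)}} = - \frac{501357780}{433603} - \frac{231231}{-4 + 404 \cdot 65 + 692 \frac{195}{-642}} = \left(-501357780\right) \frac{1}{433603} - \frac{231231}{-4 + 26260 + 692 \cdot 195 \left(- \frac{1}{642}\right)} = - \frac{501357780}{433603} - \frac{231231}{-4 + 26260 + 692 \left(- \frac{65}{214}\right)} = - \frac{501357780}{433603} - \frac{231231}{-4 + 26260 - \frac{22490}{107}} = - \frac{501357780}{433603} - \frac{231231}{\frac{2786902}{107}} = - \frac{501357780}{433603} - \frac{24741717}{2786902} = - \frac{1407963082513911}{1208409067906}$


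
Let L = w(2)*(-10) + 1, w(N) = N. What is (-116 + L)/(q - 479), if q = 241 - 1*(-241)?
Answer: -45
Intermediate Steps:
q = 482 (q = 241 + 241 = 482)
L = -19 (L = 2*(-10) + 1 = -20 + 1 = -19)
(-116 + L)/(q - 479) = (-116 - 19)/(482 - 479) = -135/3 = -135*⅓ = -45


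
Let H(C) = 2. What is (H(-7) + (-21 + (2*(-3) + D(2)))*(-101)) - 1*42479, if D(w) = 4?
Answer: -40154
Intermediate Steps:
(H(-7) + (-21 + (2*(-3) + D(2)))*(-101)) - 1*42479 = (2 + (-21 + (2*(-3) + 4))*(-101)) - 1*42479 = (2 + (-21 + (-6 + 4))*(-101)) - 42479 = (2 + (-21 - 2)*(-101)) - 42479 = (2 - 23*(-101)) - 42479 = (2 + 2323) - 42479 = 2325 - 42479 = -40154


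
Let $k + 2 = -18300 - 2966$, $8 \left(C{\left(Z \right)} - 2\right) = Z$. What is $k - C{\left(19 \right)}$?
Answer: $- \frac{170179}{8} \approx -21272.0$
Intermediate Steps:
$C{\left(Z \right)} = 2 + \frac{Z}{8}$
$k = -21268$ ($k = -2 - 21266 = -21268$)
$k - C{\left(19 \right)} = -21268 - \left(2 + \frac{1}{8} \cdot 19\right) = -21268 - \left(2 + \frac{19}{8}\right) = -21268 - \frac{35}{8} = - \frac{170179}{8}$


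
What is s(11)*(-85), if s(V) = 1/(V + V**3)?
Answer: -85/1342 ≈ -0.063338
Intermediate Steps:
s(11)*(-85) = -85/(11 + 11**3) = -85/(11 + 1331) = -85/1342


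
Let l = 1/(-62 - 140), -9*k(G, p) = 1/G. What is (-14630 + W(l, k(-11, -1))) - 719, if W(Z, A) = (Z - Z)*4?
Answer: -15349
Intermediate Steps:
k(G, p) = -1/(9*G)
l = -1/202 (l = 1/(-202) = -1/202 ≈ -0.0049505)
W(Z, A) = 0 (W(Z, A) = 0*4 = 0)
(-14630 + W(l, k(-11, -1))) - 719 = (-14630 + 0) - 719 = -14630 - 719 = -15349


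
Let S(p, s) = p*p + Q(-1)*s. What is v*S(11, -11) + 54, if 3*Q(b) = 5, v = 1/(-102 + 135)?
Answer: 514/9 ≈ 57.111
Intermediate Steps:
v = 1/33 ≈ 0.030303
Q(b) = 5/3 (Q(b) = (⅓)*5 = 5/3)
S(p, s) = p² + 5*s/3 (S(p, s) = p*p + 5*s/3 = p² + 5*s/3)
v*S(11, -11) + 54 = (11² + (5/3)*(-11))/33 + 54 = (121 - 55/3)/33 + 54 = (1/33)*(308/3) + 54 = 28/9 + 54 = 514/9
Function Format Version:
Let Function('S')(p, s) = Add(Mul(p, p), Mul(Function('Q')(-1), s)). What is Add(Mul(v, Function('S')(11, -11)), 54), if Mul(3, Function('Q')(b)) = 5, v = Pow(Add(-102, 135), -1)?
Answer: Rational(514, 9) ≈ 57.111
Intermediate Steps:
v = Rational(1, 33) (v = Pow(33, -1) = Rational(1, 33) ≈ 0.030303)
Function('Q')(b) = Rational(5, 3) (Function('Q')(b) = Mul(Rational(1, 3), 5) = Rational(5, 3))
Function('S')(p, s) = Add(Pow(p, 2), Mul(Rational(5, 3), s)) (Function('S')(p, s) = Add(Mul(p, p), Mul(Rational(5, 3), s)) = Add(Pow(p, 2), Mul(Rational(5, 3), s)))
Add(Mul(v, Function('S')(11, -11)), 54) = Add(Mul(Rational(1, 33), Add(Pow(11, 2), Mul(Rational(5, 3), -11))), 54) = Add(Mul(Rational(1, 33), Add(121, Rational(-55, 3))), 54) = Add(Mul(Rational(1, 33), Rational(308, 3)), 54) = Add(Rational(28, 9), 54) = Rational(514, 9)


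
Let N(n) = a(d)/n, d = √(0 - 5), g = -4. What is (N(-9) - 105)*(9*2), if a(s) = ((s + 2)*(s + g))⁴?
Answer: -19252 - 30992*I*√5 ≈ -19252.0 - 69300.0*I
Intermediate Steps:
d = I*√5 (d = √(-5) = I*√5 ≈ 2.2361*I)
a(s) = (-4 + s)⁴*(2 + s)⁴ (a(s) = ((s + 2)*(s - 4))⁴ = ((2 + s)*(-4 + s))⁴ = ((-4 + s)*(2 + s))⁴ = (-4 + s)⁴*(2 + s)⁴)
N(n) = (-4 + I*√5)⁴*(2 + I*√5)⁴/n (N(n) = ((-4 + I*√5)⁴*(2 + I*√5)⁴)/n = (-4 + I*√5)⁴*(2 + I*√5)⁴/n)
(N(-9) - 105)*(9*2) = ((8681 + 15496*I*√5)/(-9) - 105)*(9*2) = (-(8681 + 15496*I*√5)/9 - 105)*18 = ((-8681/9 - 15496*I*√5/9) - 105)*18 = (-9626/9 - 15496*I*√5/9)*18 = -19252 - 30992*I*√5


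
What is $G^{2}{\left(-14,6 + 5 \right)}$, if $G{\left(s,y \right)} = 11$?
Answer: $121$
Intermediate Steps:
$G^{2}{\left(-14,6 + 5 \right)} = 11^{2} = 121$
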